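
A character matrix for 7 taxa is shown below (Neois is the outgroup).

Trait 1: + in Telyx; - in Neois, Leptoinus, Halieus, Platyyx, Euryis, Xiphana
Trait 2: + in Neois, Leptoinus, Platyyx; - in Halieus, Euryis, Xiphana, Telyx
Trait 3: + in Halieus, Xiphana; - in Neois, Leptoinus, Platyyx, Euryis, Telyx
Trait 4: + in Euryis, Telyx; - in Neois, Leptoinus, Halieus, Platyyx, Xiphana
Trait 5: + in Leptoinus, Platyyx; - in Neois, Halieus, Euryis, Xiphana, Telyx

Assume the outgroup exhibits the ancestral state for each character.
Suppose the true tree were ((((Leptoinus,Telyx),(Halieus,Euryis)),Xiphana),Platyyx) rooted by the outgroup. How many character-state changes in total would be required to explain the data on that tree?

Map each character onto ((((Leptoinus,Telyx),(Halieus,Euryis)),Xiphana),Platyyx) (rooted by Neois) and count the minimum state changes it requires (Fitch parsimony):
Trait 1: 1; Trait 2: 2; Trait 3: 2; Trait 4: 2; Trait 5: 2.
Total tree length = 9.

9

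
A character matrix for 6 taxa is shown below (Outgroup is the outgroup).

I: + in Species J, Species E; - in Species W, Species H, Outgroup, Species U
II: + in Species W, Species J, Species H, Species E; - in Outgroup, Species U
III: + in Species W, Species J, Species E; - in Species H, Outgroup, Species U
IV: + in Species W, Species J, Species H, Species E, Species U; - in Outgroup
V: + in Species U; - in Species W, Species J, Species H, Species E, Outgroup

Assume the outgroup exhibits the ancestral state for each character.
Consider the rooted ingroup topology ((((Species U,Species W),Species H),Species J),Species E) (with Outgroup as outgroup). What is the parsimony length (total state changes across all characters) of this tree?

Map each character onto ((((Species U,Species W),Species H),Species J),Species E) (rooted by Outgroup) and count the minimum state changes it requires (Fitch parsimony):
I: 2; II: 2; III: 3; IV: 1; V: 1.
Total tree length = 9.

9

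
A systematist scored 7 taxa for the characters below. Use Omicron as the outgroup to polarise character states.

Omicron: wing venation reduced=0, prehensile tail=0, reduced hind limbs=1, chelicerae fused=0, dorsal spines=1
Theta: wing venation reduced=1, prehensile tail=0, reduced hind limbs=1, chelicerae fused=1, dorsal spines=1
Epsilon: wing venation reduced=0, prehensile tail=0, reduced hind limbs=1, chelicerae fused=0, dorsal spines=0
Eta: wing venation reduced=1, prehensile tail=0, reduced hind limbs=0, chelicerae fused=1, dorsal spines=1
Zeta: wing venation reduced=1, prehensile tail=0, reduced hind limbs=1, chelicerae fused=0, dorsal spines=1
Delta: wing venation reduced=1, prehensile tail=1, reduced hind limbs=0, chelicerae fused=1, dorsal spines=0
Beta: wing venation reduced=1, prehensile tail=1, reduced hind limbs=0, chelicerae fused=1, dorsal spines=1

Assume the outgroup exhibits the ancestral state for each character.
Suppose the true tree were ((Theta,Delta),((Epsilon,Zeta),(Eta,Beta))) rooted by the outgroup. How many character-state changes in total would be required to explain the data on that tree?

Map each character onto ((Theta,Delta),((Epsilon,Zeta),(Eta,Beta))) (rooted by Omicron) and count the minimum state changes it requires (Fitch parsimony):
wing venation reduced: 2; prehensile tail: 2; reduced hind limbs: 2; chelicerae fused: 2; dorsal spines: 2.
Total tree length = 10.

10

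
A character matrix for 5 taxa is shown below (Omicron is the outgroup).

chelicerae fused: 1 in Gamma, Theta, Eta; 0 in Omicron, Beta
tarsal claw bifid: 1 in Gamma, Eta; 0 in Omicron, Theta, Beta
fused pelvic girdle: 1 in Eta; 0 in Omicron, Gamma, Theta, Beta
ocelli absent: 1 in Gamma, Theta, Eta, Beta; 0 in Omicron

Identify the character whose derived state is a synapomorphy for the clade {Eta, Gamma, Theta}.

chelicerae fused

The outgroup has state '0' for every character, so '1' is the derived state throughout.
Only Eta, Gamma, and Theta show the derived state '1' for chelicerae fused, supporting them as a clade.
tarsal claw bifid: derived state '1' in Eta and Gamma only — synapomorphy for {Eta, Gamma}.
fused pelvic girdle (derived state '1') is unique to Eta (autapomorphy; uninformative for grouping).
ocelli absent (derived state '1') is shared by all ingroup taxa — unites the whole ingroup.
Most parsimonious ingroup topology: (((Eta,Gamma),Theta),Beta).
The clade {Eta, Gamma, Theta} is supported by chelicerae fused: its derived state '1' occurs in exactly those taxa and in no other taxon (including the outgroup).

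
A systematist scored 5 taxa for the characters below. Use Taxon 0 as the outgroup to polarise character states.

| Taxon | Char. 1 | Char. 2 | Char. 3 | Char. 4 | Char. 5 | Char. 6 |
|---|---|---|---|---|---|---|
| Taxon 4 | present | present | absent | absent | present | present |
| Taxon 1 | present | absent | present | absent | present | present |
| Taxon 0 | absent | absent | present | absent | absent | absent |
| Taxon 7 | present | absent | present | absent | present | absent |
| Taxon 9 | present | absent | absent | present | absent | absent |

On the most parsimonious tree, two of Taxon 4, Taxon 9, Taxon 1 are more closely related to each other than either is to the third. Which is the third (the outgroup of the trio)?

Taxon 9

Character polarity is set by the outgroup: the derived state is whichever differs from the outgroup's state, so for Char. 3 the derived state is 'absent', and for the remaining characters it is 'present'.
Char. 1 (derived state 'present') is shared by all ingroup taxa — unites the whole ingroup.
Char. 2 (derived state 'present') is unique to Taxon 4 (autapomorphy; uninformative for grouping).
Char. 3 groups Taxon 4 and Taxon 9, which is incompatible with the clades supported by the remaining characters; treating it as convergent (homoplasy) costs fewer steps than any alternative tree.
Char. 4 (derived state 'present') is unique to Taxon 9 (autapomorphy; uninformative for grouping).
Char. 5: derived state 'present' in Taxon 1, Taxon 4, and Taxon 7 only — synapomorphy for {Taxon 1, Taxon 4, Taxon 7}.
Char. 6 (derived state 'present') is shared by Taxon 1 and Taxon 4 — a synapomorphy uniting that clade.
Most parsimonious ingroup topology: (((Taxon 1,Taxon 4),Taxon 7),Taxon 9).
Taxon 4 and Taxon 1 share a more recent common ancestor with each other than either does with Taxon 9, so Taxon 9 is the least closely related of the three.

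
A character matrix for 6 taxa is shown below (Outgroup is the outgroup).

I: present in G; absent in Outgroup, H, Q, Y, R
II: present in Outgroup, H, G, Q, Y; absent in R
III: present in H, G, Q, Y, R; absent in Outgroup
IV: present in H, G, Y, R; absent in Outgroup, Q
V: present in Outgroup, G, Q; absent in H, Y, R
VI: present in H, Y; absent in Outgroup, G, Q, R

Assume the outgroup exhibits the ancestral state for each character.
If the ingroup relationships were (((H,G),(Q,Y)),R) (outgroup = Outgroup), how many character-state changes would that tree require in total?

10

Map each character onto (((H,G),(Q,Y)),R) (rooted by Outgroup) and count the minimum state changes it requires (Fitch parsimony):
I: 1; II: 1; III: 1; IV: 2; V: 3; VI: 2.
Total tree length = 10.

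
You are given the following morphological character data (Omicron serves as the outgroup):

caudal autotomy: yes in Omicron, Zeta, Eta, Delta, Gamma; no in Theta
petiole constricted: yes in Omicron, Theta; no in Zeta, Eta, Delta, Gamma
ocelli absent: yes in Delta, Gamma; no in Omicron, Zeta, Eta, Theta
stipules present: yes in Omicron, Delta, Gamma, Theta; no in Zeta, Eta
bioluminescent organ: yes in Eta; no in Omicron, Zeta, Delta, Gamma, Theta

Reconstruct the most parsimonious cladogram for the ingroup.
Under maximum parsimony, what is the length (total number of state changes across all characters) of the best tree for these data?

Character polarity is set by the outgroup: the derived state is whichever differs from the outgroup's state, so for caudal autotomy, petiole constricted, stipules present the derived state is 'no', and for the remaining characters it is 'yes'.
caudal autotomy: derived state 'no' in Theta only — an autapomorphy, so it tells us nothing about relationships among taxa.
petiole constricted: derived state 'no' in Delta, Eta, Gamma, and Zeta only — synapomorphy for {Delta, Eta, Gamma, Zeta}.
ocelli absent: derived state 'yes' in Delta and Gamma only — synapomorphy for {Delta, Gamma}.
stipules present (derived state 'no') is shared by Eta and Zeta — a synapomorphy uniting that clade.
bioluminescent organ (derived state 'yes') is unique to Eta (autapomorphy; uninformative for grouping).
Most parsimonious ingroup topology: (((Zeta,Eta),(Delta,Gamma)),Theta).
Changes per character on this tree: caudal autotomy: 1; petiole constricted: 1; ocelli absent: 1; stipules present: 1; bioluminescent organ: 1.
Total = 5.

5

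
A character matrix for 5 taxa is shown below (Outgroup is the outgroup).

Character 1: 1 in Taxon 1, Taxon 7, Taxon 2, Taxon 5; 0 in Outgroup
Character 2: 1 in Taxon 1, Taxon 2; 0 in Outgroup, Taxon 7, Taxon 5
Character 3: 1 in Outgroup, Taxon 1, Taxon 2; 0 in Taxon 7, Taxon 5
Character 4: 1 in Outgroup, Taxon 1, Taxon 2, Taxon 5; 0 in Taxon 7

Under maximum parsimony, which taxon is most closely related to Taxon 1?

Taxon 2

Character polarity is set by the outgroup: the derived state is whichever differs from the outgroup's state, so for Character 3, Character 4 the derived state is '0', and for the remaining characters it is '1'.
Character 1 (derived state '1') is shared by all ingroup taxa — unites the whole ingroup.
Only Taxon 1 and Taxon 2 show the derived state '1' for Character 2, supporting them as a clade.
Character 3 (derived state '0') is shared by Taxon 5 and Taxon 7 — a synapomorphy uniting that clade.
Character 4 (derived state '0') is unique to Taxon 7 (autapomorphy; uninformative for grouping).
Most parsimonious ingroup topology: ((Taxon 1,Taxon 2),(Taxon 7,Taxon 5)).
Taxon 1 and Taxon 2 form a cherry on this tree, so they are sister taxa.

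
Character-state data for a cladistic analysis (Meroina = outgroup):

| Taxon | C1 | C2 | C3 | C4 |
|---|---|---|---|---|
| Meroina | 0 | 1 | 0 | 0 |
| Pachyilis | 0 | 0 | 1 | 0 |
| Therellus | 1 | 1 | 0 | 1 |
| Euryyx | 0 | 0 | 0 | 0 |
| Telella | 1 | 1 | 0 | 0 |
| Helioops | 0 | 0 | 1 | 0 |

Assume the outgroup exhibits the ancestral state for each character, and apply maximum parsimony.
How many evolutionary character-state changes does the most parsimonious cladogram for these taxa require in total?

Character polarity is set by the outgroup: the derived state is whichever differs from the outgroup's state, so for C2 the derived state is '0', and for the remaining characters it is '1'.
C1: derived state '1' in Telella and Therellus only — synapomorphy for {Telella, Therellus}.
C2 (derived state '0') is shared by Euryyx, Helioops, and Pachyilis — a synapomorphy uniting that clade.
Only Helioops and Pachyilis show the derived state '1' for C3, supporting them as a clade.
C4 (derived state '1') is unique to Therellus (autapomorphy; uninformative for grouping).
Most parsimonious ingroup topology: (((Pachyilis,Helioops),Euryyx),(Therellus,Telella)).
Changes per character on this tree: C1: 1; C2: 1; C3: 1; C4: 1.
Total = 4.

4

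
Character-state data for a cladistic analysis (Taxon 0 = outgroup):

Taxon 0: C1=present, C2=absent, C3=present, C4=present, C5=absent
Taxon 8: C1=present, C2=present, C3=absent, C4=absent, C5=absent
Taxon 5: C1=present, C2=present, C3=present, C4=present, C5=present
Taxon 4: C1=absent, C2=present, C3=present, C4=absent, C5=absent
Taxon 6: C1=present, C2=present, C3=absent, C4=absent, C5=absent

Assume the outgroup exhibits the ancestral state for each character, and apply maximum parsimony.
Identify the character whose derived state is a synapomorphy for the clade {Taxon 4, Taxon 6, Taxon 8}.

C4

Character polarity is set by the outgroup: the derived state is whichever differs from the outgroup's state, so for C1, C3, C4 the derived state is 'absent', and for the remaining characters it is 'present'.
C1: derived state 'absent' in Taxon 4 only — an autapomorphy, so it tells us nothing about relationships among taxa.
C2 (derived state 'present') is shared by all ingroup taxa — unites the whole ingroup.
Only Taxon 6 and Taxon 8 show the derived state 'absent' for C3, supporting them as a clade.
Only Taxon 4, Taxon 6, and Taxon 8 show the derived state 'absent' for C4, supporting them as a clade.
C5: derived state 'present' in Taxon 5 only — an autapomorphy, so it tells us nothing about relationships among taxa.
Most parsimonious ingroup topology: (((Taxon 8,Taxon 6),Taxon 4),Taxon 5).
The clade {Taxon 4, Taxon 6, Taxon 8} is supported by C4: its derived state 'absent' occurs in exactly those taxa and in no other taxon (including the outgroup).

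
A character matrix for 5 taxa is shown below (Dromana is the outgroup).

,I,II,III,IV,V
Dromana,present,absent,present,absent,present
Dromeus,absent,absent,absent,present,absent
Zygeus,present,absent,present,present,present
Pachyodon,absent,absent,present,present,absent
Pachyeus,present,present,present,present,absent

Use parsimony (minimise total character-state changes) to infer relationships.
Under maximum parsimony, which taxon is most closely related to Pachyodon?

Character polarity is set by the outgroup: the derived state is whichever differs from the outgroup's state, so for I, III, V the derived state is 'absent', and for the remaining characters it is 'present'.
I (derived state 'absent') is shared by Dromeus and Pachyodon — a synapomorphy uniting that clade.
II: derived state 'present' in Pachyeus only — an autapomorphy, so it tells us nothing about relationships among taxa.
III (derived state 'absent') is unique to Dromeus (autapomorphy; uninformative for grouping).
All ingroup taxa share the derived state 'present' for IV; it defines the ingroup but does not resolve relationships within it.
V: derived state 'absent' in Dromeus, Pachyeus, and Pachyodon only — synapomorphy for {Dromeus, Pachyeus, Pachyodon}.
Most parsimonious ingroup topology: (((Dromeus,Pachyodon),Pachyeus),Zygeus).
Pachyodon and Dromeus form a cherry on this tree, so they are sister taxa.

Dromeus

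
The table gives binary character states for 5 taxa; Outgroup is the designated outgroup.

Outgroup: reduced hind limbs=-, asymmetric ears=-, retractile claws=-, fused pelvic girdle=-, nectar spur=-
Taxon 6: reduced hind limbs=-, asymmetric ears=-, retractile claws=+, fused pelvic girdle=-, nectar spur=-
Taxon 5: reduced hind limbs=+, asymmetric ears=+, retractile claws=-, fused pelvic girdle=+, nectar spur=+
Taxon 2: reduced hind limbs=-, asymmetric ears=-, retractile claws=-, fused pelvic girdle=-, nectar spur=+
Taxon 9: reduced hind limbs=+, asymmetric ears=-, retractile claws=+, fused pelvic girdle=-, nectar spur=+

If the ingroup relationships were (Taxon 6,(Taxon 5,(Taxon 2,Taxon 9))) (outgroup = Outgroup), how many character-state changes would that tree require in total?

Map each character onto (Taxon 6,(Taxon 5,(Taxon 2,Taxon 9))) (rooted by Outgroup) and count the minimum state changes it requires (Fitch parsimony):
reduced hind limbs: 2; asymmetric ears: 1; retractile claws: 2; fused pelvic girdle: 1; nectar spur: 1.
Total tree length = 7.

7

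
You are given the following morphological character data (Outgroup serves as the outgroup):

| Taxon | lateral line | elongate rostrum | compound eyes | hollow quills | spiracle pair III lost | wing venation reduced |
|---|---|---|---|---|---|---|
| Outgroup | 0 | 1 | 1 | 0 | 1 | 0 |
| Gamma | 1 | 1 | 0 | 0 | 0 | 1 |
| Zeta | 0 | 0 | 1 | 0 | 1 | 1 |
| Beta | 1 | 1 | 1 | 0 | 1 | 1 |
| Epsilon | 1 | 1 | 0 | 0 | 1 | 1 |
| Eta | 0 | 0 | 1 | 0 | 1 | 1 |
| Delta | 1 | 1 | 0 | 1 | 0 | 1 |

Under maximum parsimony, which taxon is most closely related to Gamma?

Delta

Character polarity is set by the outgroup: the derived state is whichever differs from the outgroup's state, so for elongate rostrum, compound eyes, spiracle pair III lost the derived state is '0', and for the remaining characters it is '1'.
lateral line: derived state '1' in Beta, Delta, Epsilon, and Gamma only — synapomorphy for {Beta, Delta, Epsilon, Gamma}.
Only Eta and Zeta show the derived state '0' for elongate rostrum, supporting them as a clade.
compound eyes (derived state '0') is shared by Delta, Epsilon, and Gamma — a synapomorphy uniting that clade.
hollow quills (derived state '1') is unique to Delta (autapomorphy; uninformative for grouping).
spiracle pair III lost (derived state '0') is shared by Delta and Gamma — a synapomorphy uniting that clade.
All ingroup taxa share the derived state '1' for wing venation reduced; it defines the ingroup but does not resolve relationships within it.
Most parsimonious ingroup topology: ((((Gamma,Delta),Epsilon),Beta),(Zeta,Eta)).
Gamma and Delta form a cherry on this tree, so they are sister taxa.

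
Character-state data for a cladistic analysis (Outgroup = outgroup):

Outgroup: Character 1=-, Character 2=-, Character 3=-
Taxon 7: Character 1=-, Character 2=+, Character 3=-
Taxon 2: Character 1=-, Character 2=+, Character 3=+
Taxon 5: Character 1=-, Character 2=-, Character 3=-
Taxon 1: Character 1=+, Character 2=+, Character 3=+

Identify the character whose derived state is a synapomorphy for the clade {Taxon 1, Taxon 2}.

The outgroup has state '-' for every character, so '+' is the derived state throughout.
Character 1: derived state '+' in Taxon 1 only — an autapomorphy, so it tells us nothing about relationships among taxa.
Character 2 (derived state '+') is shared by Taxon 1, Taxon 2, and Taxon 7 — a synapomorphy uniting that clade.
Character 3: derived state '+' in Taxon 1 and Taxon 2 only — synapomorphy for {Taxon 1, Taxon 2}.
Most parsimonious ingroup topology: ((Taxon 7,(Taxon 2,Taxon 1)),Taxon 5).
The clade {Taxon 1, Taxon 2} is supported by Character 3: its derived state '+' occurs in exactly those taxa and in no other taxon (including the outgroup).

Character 3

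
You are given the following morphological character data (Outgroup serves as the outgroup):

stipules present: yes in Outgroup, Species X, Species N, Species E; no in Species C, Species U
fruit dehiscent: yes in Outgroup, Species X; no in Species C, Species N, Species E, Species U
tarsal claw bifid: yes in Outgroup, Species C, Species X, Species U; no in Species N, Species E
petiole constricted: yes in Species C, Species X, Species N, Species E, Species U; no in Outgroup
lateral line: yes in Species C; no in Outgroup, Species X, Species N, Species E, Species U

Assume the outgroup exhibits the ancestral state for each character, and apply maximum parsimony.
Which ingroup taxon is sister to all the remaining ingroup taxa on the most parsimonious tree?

Species X

Character polarity is set by the outgroup: the derived state is whichever differs from the outgroup's state, so for stipules present, fruit dehiscent, tarsal claw bifid the derived state is 'no', and for the remaining characters it is 'yes'.
stipules present (derived state 'no') is shared by Species C and Species U — a synapomorphy uniting that clade.
fruit dehiscent: derived state 'no' in Species C, Species E, Species N, and Species U only — synapomorphy for {Species C, Species E, Species N, Species U}.
Only Species E and Species N show the derived state 'no' for tarsal claw bifid, supporting them as a clade.
petiole constricted (derived state 'yes') is shared by all ingroup taxa — unites the whole ingroup.
lateral line (derived state 'yes') is unique to Species C (autapomorphy; uninformative for grouping).
Most parsimonious ingroup topology: (((Species C,Species U),(Species N,Species E)),Species X).
Species X is sister to the clade containing all other ingroup taxa, so it is the earliest-diverging (most basal) ingroup lineage.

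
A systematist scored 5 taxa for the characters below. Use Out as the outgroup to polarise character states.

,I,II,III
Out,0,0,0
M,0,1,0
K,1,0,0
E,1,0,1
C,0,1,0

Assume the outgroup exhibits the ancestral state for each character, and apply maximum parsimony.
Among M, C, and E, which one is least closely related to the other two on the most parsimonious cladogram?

E

The outgroup has state '0' for every character, so '1' is the derived state throughout.
Only E and K show the derived state '1' for I, supporting them as a clade.
II: derived state '1' in C and M only — synapomorphy for {C, M}.
III (derived state '1') is unique to E (autapomorphy; uninformative for grouping).
Most parsimonious ingroup topology: ((M,C),(K,E)).
C and M share a more recent common ancestor with each other than either does with E, so E is the least closely related of the three.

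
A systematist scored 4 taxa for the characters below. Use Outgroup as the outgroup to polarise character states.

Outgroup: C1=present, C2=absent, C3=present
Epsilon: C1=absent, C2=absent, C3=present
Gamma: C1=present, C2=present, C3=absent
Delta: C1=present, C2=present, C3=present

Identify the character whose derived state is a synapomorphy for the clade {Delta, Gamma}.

C2

Character polarity is set by the outgroup: the derived state is whichever differs from the outgroup's state, so for C1, C3 the derived state is 'absent', and for the remaining characters it is 'present'.
C1 (derived state 'absent') is unique to Epsilon (autapomorphy; uninformative for grouping).
C2: derived state 'present' in Delta and Gamma only — synapomorphy for {Delta, Gamma}.
C3 (derived state 'absent') is unique to Gamma (autapomorphy; uninformative for grouping).
Most parsimonious ingroup topology: (Epsilon,(Gamma,Delta)).
The clade {Delta, Gamma} is supported by C2: its derived state 'present' occurs in exactly those taxa and in no other taxon (including the outgroup).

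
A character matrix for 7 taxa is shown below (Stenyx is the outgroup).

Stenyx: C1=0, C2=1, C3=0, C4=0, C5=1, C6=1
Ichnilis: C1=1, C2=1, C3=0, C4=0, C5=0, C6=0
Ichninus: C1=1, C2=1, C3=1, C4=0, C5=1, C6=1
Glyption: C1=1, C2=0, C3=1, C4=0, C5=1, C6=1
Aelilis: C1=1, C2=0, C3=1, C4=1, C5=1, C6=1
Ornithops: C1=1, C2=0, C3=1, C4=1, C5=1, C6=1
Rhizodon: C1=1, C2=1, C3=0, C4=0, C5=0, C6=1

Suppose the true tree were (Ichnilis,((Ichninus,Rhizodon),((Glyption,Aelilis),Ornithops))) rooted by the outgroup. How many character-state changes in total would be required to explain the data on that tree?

9

Map each character onto (Ichnilis,((Ichninus,Rhizodon),((Glyption,Aelilis),Ornithops))) (rooted by Stenyx) and count the minimum state changes it requires (Fitch parsimony):
C1: 1; C2: 1; C3: 2; C4: 2; C5: 2; C6: 1.
Total tree length = 9.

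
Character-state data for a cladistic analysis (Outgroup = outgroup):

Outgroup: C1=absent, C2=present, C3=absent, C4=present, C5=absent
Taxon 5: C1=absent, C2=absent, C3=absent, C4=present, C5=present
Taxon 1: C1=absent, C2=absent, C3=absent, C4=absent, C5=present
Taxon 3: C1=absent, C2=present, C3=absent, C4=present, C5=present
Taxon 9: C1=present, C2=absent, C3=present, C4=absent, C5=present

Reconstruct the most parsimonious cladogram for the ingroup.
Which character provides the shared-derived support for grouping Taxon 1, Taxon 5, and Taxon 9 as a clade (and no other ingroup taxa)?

C2

Character polarity is set by the outgroup: the derived state is whichever differs from the outgroup's state, so for C2, C4 the derived state is 'absent', and for the remaining characters it is 'present'.
C1 (derived state 'present') is unique to Taxon 9 (autapomorphy; uninformative for grouping).
C2 (derived state 'absent') is shared by Taxon 1, Taxon 5, and Taxon 9 — a synapomorphy uniting that clade.
C3 (derived state 'present') is unique to Taxon 9 (autapomorphy; uninformative for grouping).
Only Taxon 1 and Taxon 9 show the derived state 'absent' for C4, supporting them as a clade.
All ingroup taxa share the derived state 'present' for C5; it defines the ingroup but does not resolve relationships within it.
Most parsimonious ingroup topology: ((Taxon 5,(Taxon 1,Taxon 9)),Taxon 3).
The clade {Taxon 1, Taxon 5, Taxon 9} is supported by C2: its derived state 'absent' occurs in exactly those taxa and in no other taxon (including the outgroup).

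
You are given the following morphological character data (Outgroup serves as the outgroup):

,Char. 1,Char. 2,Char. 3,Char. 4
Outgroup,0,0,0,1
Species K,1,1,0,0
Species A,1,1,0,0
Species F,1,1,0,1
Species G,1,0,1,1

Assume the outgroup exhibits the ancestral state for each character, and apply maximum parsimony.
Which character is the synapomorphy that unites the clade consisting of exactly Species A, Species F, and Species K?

Char. 2

Character polarity is set by the outgroup: the derived state is whichever differs from the outgroup's state, so for Char. 4 the derived state is '0', and for the remaining characters it is '1'.
Char. 1 (derived state '1') is shared by all ingroup taxa — unites the whole ingroup.
Only Species A, Species F, and Species K show the derived state '1' for Char. 2, supporting them as a clade.
Char. 3 (derived state '1') is unique to Species G (autapomorphy; uninformative for grouping).
Only Species A and Species K show the derived state '0' for Char. 4, supporting them as a clade.
Most parsimonious ingroup topology: (((Species K,Species A),Species F),Species G).
The clade {Species A, Species F, Species K} is supported by Char. 2: its derived state '1' occurs in exactly those taxa and in no other taxon (including the outgroup).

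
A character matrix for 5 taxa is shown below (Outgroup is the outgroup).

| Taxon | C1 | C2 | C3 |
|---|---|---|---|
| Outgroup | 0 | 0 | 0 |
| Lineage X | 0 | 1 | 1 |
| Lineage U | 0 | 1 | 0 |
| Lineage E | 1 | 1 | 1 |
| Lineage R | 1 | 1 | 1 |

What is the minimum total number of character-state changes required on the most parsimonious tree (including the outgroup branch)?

The outgroup has state '0' for every character, so '1' is the derived state throughout.
Only Lineage E and Lineage R show the derived state '1' for C1, supporting them as a clade.
All ingroup taxa share the derived state '1' for C2; it defines the ingroup but does not resolve relationships within it.
C3: derived state '1' in Lineage E, Lineage R, and Lineage X only — synapomorphy for {Lineage E, Lineage R, Lineage X}.
Most parsimonious ingroup topology: ((Lineage X,(Lineage E,Lineage R)),Lineage U).
Changes per character on this tree: C1: 1; C2: 1; C3: 1.
Total = 3.

3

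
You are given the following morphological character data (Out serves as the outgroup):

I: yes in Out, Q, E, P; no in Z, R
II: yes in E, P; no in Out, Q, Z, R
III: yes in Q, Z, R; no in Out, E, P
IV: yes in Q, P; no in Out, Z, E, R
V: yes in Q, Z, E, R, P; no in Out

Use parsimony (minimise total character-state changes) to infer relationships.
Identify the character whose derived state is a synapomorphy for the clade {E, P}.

II

Character polarity is set by the outgroup: the derived state is whichever differs from the outgroup's state, so for I the derived state is 'no', and for the remaining characters it is 'yes'.
I (derived state 'no') is shared by R and Z — a synapomorphy uniting that clade.
II: derived state 'yes' in E and P only — synapomorphy for {E, P}.
Only Q, R, and Z show the derived state 'yes' for III, supporting them as a clade.
IV (state 'yes') occurs in P and Q but conflicts with the nesting implied by the other characters — most parsimoniously interpreted as homoplasy.
V (derived state 'yes') is shared by all ingroup taxa — unites the whole ingroup.
Most parsimonious ingroup topology: ((Q,(Z,R)),(E,P)).
The clade {E, P} is supported by II: its derived state 'yes' occurs in exactly those taxa and in no other taxon (including the outgroup).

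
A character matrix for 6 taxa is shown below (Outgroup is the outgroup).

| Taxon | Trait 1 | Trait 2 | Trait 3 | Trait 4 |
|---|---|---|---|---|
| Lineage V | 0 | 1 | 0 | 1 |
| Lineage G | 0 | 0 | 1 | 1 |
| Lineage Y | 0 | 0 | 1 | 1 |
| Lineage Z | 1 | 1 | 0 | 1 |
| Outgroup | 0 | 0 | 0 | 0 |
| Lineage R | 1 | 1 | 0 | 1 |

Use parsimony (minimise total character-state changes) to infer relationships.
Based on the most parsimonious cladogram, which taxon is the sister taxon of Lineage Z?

The outgroup has state '0' for every character, so '1' is the derived state throughout.
Only Lineage R and Lineage Z show the derived state '1' for Trait 1, supporting them as a clade.
Only Lineage R, Lineage V, and Lineage Z show the derived state '1' for Trait 2, supporting them as a clade.
Trait 3 (derived state '1') is shared by Lineage G and Lineage Y — a synapomorphy uniting that clade.
All ingroup taxa share the derived state '1' for Trait 4; it defines the ingroup but does not resolve relationships within it.
Most parsimonious ingroup topology: ((Lineage Y,Lineage G),((Lineage Z,Lineage R),Lineage V)).
Lineage Z and Lineage R form a cherry on this tree, so they are sister taxa.

Lineage R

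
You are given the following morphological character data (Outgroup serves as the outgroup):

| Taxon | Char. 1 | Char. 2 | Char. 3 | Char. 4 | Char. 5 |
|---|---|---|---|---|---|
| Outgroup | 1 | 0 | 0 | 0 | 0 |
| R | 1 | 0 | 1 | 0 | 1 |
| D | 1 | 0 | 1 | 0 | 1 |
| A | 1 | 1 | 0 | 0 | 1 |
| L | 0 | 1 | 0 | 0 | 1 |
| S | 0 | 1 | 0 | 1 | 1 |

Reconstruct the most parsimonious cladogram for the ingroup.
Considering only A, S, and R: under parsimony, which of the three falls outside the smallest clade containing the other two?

R

Character polarity is set by the outgroup: the derived state is whichever differs from the outgroup's state, so for Char. 1 the derived state is '0', and for the remaining characters it is '1'.
Only L and S show the derived state '0' for Char. 1, supporting them as a clade.
Only A, L, and S show the derived state '1' for Char. 2, supporting them as a clade.
Char. 3: derived state '1' in D and R only — synapomorphy for {D, R}.
Char. 4 (derived state '1') is unique to S (autapomorphy; uninformative for grouping).
All ingroup taxa share the derived state '1' for Char. 5; it defines the ingroup but does not resolve relationships within it.
Most parsimonious ingroup topology: ((R,D),(A,(L,S))).
S and A share a more recent common ancestor with each other than either does with R, so R is the least closely related of the three.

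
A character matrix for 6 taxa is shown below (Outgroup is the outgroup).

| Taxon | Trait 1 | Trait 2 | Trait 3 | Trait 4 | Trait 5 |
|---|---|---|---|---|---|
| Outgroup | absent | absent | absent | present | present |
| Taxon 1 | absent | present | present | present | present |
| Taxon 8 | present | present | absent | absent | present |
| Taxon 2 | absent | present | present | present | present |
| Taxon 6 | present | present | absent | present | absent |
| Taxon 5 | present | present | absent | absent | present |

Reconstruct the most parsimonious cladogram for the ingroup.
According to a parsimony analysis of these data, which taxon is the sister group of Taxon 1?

Character polarity is set by the outgroup: the derived state is whichever differs from the outgroup's state, so for Trait 4, Trait 5 the derived state is 'absent', and for the remaining characters it is 'present'.
Trait 1: derived state 'present' in Taxon 5, Taxon 6, and Taxon 8 only — synapomorphy for {Taxon 5, Taxon 6, Taxon 8}.
Trait 2 (derived state 'present') is shared by all ingroup taxa — unites the whole ingroup.
Trait 3: derived state 'present' in Taxon 1 and Taxon 2 only — synapomorphy for {Taxon 1, Taxon 2}.
Trait 4: derived state 'absent' in Taxon 5 and Taxon 8 only — synapomorphy for {Taxon 5, Taxon 8}.
Trait 5: derived state 'absent' in Taxon 6 only — an autapomorphy, so it tells us nothing about relationships among taxa.
Most parsimonious ingroup topology: ((Taxon 1,Taxon 2),((Taxon 8,Taxon 5),Taxon 6)).
Taxon 1 and Taxon 2 form a cherry on this tree, so they are sister taxa.

Taxon 2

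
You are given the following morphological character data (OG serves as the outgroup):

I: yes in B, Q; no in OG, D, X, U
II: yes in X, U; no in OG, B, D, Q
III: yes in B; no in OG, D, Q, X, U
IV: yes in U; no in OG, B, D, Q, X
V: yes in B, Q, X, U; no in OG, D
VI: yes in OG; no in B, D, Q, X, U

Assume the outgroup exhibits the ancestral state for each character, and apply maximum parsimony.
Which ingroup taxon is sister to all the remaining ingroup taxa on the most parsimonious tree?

Character polarity is set by the outgroup: the derived state is whichever differs from the outgroup's state, so for VI the derived state is 'no', and for the remaining characters it is 'yes'.
I (derived state 'yes') is shared by B and Q — a synapomorphy uniting that clade.
II: derived state 'yes' in U and X only — synapomorphy for {U, X}.
III (derived state 'yes') is unique to B (autapomorphy; uninformative for grouping).
IV: derived state 'yes' in U only — an autapomorphy, so it tells us nothing about relationships among taxa.
V: derived state 'yes' in B, Q, U, and X only — synapomorphy for {B, Q, U, X}.
All ingroup taxa share the derived state 'no' for VI; it defines the ingroup but does not resolve relationships within it.
Most parsimonious ingroup topology: (((B,Q),(X,U)),D).
D is sister to the clade containing all other ingroup taxa, so it is the earliest-diverging (most basal) ingroup lineage.

D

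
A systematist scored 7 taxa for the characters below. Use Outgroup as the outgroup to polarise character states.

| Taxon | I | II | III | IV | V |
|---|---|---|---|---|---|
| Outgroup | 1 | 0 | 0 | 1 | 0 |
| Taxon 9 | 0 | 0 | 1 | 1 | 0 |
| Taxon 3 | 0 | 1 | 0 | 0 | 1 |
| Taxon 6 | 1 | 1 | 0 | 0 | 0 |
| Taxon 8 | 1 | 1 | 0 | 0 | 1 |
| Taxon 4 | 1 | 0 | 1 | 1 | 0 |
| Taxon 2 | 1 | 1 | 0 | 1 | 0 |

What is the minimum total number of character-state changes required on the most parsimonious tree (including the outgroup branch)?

Character polarity is set by the outgroup: the derived state is whichever differs from the outgroup's state, so for I, IV the derived state is '0', and for the remaining characters it is '1'.
I groups Taxon 3 and Taxon 9, which is incompatible with the clades supported by the remaining characters; treating it as convergent (homoplasy) costs fewer steps than any alternative tree.
II: derived state '1' in Taxon 2, Taxon 3, Taxon 6, and Taxon 8 only — synapomorphy for {Taxon 2, Taxon 3, Taxon 6, Taxon 8}.
III (derived state '1') is shared by Taxon 4 and Taxon 9 — a synapomorphy uniting that clade.
Only Taxon 3, Taxon 6, and Taxon 8 show the derived state '0' for IV, supporting them as a clade.
V (derived state '1') is shared by Taxon 3 and Taxon 8 — a synapomorphy uniting that clade.
Most parsimonious ingroup topology: ((Taxon 9,Taxon 4),(((Taxon 3,Taxon 8),Taxon 6),Taxon 2)).
Changes per character on this tree: I: 2; II: 1; III: 1; IV: 1; V: 1.
Total = 6.

6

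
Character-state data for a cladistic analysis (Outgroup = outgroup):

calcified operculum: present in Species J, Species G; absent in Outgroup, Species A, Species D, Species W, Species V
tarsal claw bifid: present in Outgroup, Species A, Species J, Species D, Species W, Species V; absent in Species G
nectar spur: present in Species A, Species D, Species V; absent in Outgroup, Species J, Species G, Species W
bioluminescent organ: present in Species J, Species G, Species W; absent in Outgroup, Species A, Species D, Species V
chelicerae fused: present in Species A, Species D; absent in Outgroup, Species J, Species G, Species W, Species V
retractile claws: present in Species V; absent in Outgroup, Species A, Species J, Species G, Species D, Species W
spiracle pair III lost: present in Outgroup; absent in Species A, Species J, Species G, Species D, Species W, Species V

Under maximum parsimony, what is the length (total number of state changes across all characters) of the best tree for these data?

7

Character polarity is set by the outgroup: the derived state is whichever differs from the outgroup's state, so for tarsal claw bifid, spiracle pair III lost the derived state is 'absent', and for the remaining characters it is 'present'.
calcified operculum: derived state 'present' in Species G and Species J only — synapomorphy for {Species G, Species J}.
tarsal claw bifid: derived state 'absent' in Species G only — an autapomorphy, so it tells us nothing about relationships among taxa.
nectar spur (derived state 'present') is shared by Species A, Species D, and Species V — a synapomorphy uniting that clade.
bioluminescent organ: derived state 'present' in Species G, Species J, and Species W only — synapomorphy for {Species G, Species J, Species W}.
chelicerae fused: derived state 'present' in Species A and Species D only — synapomorphy for {Species A, Species D}.
retractile claws (derived state 'present') is unique to Species V (autapomorphy; uninformative for grouping).
All ingroup taxa share the derived state 'absent' for spiracle pair III lost; it defines the ingroup but does not resolve relationships within it.
Most parsimonious ingroup topology: (((Species A,Species D),Species V),((Species J,Species G),Species W)).
Changes per character on this tree: calcified operculum: 1; tarsal claw bifid: 1; nectar spur: 1; bioluminescent organ: 1; chelicerae fused: 1; retractile claws: 1; spiracle pair III lost: 1.
Total = 7.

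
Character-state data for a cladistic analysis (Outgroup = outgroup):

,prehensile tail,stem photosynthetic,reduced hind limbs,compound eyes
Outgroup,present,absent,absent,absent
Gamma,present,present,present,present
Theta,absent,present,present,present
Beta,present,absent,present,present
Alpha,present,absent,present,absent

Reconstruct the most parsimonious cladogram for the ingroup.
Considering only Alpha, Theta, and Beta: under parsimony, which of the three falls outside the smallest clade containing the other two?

Character polarity is set by the outgroup: the derived state is whichever differs from the outgroup's state, so for prehensile tail the derived state is 'absent', and for the remaining characters it is 'present'.
prehensile tail: derived state 'absent' in Theta only — an autapomorphy, so it tells us nothing about relationships among taxa.
stem photosynthetic: derived state 'present' in Gamma and Theta only — synapomorphy for {Gamma, Theta}.
reduced hind limbs (derived state 'present') is shared by all ingroup taxa — unites the whole ingroup.
compound eyes (derived state 'present') is shared by Beta, Gamma, and Theta — a synapomorphy uniting that clade.
Most parsimonious ingroup topology: (((Gamma,Theta),Beta),Alpha).
Beta and Theta share a more recent common ancestor with each other than either does with Alpha, so Alpha is the least closely related of the three.

Alpha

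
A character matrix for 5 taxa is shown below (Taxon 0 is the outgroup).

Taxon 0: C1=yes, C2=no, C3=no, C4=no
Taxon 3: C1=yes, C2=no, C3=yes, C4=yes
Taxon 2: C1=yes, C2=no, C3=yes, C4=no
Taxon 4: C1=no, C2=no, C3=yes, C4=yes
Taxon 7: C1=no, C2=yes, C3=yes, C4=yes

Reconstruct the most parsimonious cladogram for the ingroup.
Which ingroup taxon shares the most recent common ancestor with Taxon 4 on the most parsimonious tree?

Taxon 7

Character polarity is set by the outgroup: the derived state is whichever differs from the outgroup's state, so for C1 the derived state is 'no', and for the remaining characters it is 'yes'.
C1: derived state 'no' in Taxon 4 and Taxon 7 only — synapomorphy for {Taxon 4, Taxon 7}.
C2: derived state 'yes' in Taxon 7 only — an autapomorphy, so it tells us nothing about relationships among taxa.
All ingroup taxa share the derived state 'yes' for C3; it defines the ingroup but does not resolve relationships within it.
C4: derived state 'yes' in Taxon 3, Taxon 4, and Taxon 7 only — synapomorphy for {Taxon 3, Taxon 4, Taxon 7}.
Most parsimonious ingroup topology: ((Taxon 3,(Taxon 4,Taxon 7)),Taxon 2).
Taxon 4 and Taxon 7 form a cherry on this tree, so they are sister taxa.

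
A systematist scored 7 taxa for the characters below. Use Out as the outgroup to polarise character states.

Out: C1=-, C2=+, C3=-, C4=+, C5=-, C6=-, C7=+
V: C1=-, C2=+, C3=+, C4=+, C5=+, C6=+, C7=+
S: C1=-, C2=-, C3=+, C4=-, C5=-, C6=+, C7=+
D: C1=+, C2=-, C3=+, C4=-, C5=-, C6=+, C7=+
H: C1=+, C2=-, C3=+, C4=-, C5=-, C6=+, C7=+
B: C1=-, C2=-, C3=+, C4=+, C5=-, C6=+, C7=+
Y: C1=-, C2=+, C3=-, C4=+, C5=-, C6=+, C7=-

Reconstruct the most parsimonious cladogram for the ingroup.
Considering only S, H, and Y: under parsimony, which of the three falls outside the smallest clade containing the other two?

Y

Character polarity is set by the outgroup: the derived state is whichever differs from the outgroup's state, so for C2, C4, C7 the derived state is '-', and for the remaining characters it is '+'.
C1 (derived state '+') is shared by D and H — a synapomorphy uniting that clade.
Only B, D, H, and S show the derived state '-' for C2, supporting them as a clade.
C3: derived state '+' in B, D, H, S, and V only — synapomorphy for {B, D, H, S, V}.
Only D, H, and S show the derived state '-' for C4, supporting them as a clade.
C5: derived state '+' in V only — an autapomorphy, so it tells us nothing about relationships among taxa.
C6 (derived state '+') is shared by all ingroup taxa — unites the whole ingroup.
C7: derived state '-' in Y only — an autapomorphy, so it tells us nothing about relationships among taxa.
Most parsimonious ingroup topology: ((V,((S,(D,H)),B)),Y).
H and S share a more recent common ancestor with each other than either does with Y, so Y is the least closely related of the three.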